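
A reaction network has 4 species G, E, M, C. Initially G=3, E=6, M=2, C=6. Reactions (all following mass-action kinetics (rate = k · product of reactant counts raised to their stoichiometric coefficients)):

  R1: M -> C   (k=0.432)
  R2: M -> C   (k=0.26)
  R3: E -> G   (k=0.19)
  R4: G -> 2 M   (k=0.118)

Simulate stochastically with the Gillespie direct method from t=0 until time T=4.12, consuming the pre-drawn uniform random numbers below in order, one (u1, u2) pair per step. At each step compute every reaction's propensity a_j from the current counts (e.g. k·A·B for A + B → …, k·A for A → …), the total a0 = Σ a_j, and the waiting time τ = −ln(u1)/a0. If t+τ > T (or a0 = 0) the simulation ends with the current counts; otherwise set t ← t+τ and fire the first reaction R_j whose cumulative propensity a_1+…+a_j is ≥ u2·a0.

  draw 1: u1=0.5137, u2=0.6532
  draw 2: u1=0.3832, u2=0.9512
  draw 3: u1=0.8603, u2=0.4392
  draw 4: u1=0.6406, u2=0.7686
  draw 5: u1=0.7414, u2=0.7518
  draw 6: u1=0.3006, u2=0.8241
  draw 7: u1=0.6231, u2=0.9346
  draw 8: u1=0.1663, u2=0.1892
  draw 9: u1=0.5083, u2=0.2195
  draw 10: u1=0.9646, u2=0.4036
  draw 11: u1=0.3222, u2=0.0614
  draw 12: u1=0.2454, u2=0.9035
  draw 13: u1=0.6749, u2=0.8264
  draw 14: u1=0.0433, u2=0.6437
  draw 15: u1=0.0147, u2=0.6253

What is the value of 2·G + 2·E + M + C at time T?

Value at T = 26

Check how each reaction changes W = 2·G + 2·E + M + C (weight of products minus weight of reactants):
R1: M -> C: (1·1) − (1·1) = 1 − 1 = 0
R2: M -> C: (1·1) − (1·1) = 1 − 1 = 0
R3: E -> G: (2·1) − (2·1) = 2 − 2 = 0
R4: G -> 2 M: (1·2) − (2·1) = 2 − 2 = 0
Every reaction leaves W unchanged, so W is conserved and no simulation is needed: W(T) = W(0) = 2·3 + 2·6 + 2 + 6 = 26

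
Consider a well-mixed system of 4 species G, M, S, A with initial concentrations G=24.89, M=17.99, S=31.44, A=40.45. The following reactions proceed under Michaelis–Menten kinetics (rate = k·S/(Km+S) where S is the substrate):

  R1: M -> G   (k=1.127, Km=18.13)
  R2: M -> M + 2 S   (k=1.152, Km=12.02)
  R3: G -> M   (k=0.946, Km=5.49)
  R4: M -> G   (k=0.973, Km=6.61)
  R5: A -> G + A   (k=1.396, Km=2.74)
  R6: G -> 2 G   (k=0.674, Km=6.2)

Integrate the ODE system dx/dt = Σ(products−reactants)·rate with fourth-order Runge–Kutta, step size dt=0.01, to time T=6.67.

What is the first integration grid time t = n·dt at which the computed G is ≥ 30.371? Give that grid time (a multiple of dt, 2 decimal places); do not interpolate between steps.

RK4 with dt=0.01: 667 steps to T=6.67. Trajectory (selected grid times):
t=0.00: G=24.89 M=17.99 S=31.44 A=40.45
t=0.74: G=26.62 M=17.63 S=32.46 A=40.45
t=1.48: G=28.34 M=17.28 S=33.47 A=40.45
t=2.22: G=30.06 M=16.95 S=34.47 A=40.45
t=2.35: G=30.36 M=16.89 S=34.64 A=40.45
t=2.36: G=30.38 M=16.88 S=34.66 A=40.45
t=2.96: G=31.76 M=16.62 S=35.46 A=40.45
t=3.71: G=33.48 M=16.31 S=36.46 A=40.45
t=4.45: G=35.17 M=16.01 S=37.44 A=40.45
t=5.19: G=36.86 M=15.72 S=38.41 A=40.45
t=5.93: G=38.53 M=15.44 S=39.37 A=40.45
t=6.67: G=40.20 M=15.17 S=40.33 A=40.45
G(2.35)=30.357 < 30.371 but G(2.36)=30.380 ≥ 30.371, so the first grid time is t=2.36.

Threshold first reached at t = 2.36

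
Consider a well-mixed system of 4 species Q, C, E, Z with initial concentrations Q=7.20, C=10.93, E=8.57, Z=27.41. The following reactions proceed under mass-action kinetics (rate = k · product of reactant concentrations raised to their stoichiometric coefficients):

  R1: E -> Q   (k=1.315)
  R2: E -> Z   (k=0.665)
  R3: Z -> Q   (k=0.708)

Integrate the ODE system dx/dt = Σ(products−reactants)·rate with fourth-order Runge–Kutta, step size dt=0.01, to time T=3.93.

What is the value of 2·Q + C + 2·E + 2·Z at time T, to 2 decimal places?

Value at T = 97.29

Check how each reaction changes W = 2·Q + C + 2·E + 2·Z (weight of products minus weight of reactants):
R1: E -> Q: (2·1) − (2·1) = 2 − 2 = 0
R2: E -> Z: (2·1) − (2·1) = 2 − 2 = 0
R3: Z -> Q: (2·1) − (2·1) = 2 − 2 = 0
Every reaction leaves W unchanged, so W is conserved and no simulation is needed: W(T) = W(0) = 2·7.20 + 10.93 + 2·8.57 + 2·27.41 = 97.29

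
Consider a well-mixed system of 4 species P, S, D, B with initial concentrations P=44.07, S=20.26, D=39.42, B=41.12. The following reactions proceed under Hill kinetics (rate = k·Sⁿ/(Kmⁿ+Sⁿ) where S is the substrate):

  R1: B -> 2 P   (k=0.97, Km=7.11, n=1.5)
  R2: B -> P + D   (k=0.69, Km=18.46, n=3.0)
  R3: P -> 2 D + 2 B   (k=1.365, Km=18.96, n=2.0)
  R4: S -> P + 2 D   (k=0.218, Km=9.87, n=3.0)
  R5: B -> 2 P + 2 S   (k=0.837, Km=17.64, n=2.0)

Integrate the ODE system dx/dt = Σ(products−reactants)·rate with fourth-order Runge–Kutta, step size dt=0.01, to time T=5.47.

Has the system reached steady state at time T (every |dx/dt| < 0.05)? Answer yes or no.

Steady state at T: no

RK4 with dt=0.01: 547 steps to T=5.47. Trajectory (selected grid times):
t=0.00: P=44.07 S=20.26 D=39.42 B=41.12
t=0.61: P=45.84 S=21.00 D=41.46 B=41.16
t=1.22: P=47.60 S=21.74 D=43.52 B=41.22
t=1.82: P=49.32 S=22.47 D=45.56 B=41.30
t=2.43: P=51.07 S=23.21 D=47.65 B=41.38
t=3.04: P=52.81 S=23.95 D=49.75 B=41.48
t=3.65: P=54.56 S=24.70 D=51.87 B=41.59
t=4.25: P=56.27 S=25.42 D=53.96 B=41.71
t=4.86: P=58.00 S=26.16 D=56.10 B=41.83
t=5.47: P=59.74 S=26.91 D=58.25 B=41.97
Rates at T: R1=0.9068, R2=0.6359, R3=1.2401, R4=0.2077, R5=0.7113
dx/dt at T (Σ net stoichiometry × rate): P=+2.8397, S=+1.2149, D=+3.5315, B=+0.2262
Largest |dx/dt| is |+3.5315| (D) ≥ 0.05 → not steady.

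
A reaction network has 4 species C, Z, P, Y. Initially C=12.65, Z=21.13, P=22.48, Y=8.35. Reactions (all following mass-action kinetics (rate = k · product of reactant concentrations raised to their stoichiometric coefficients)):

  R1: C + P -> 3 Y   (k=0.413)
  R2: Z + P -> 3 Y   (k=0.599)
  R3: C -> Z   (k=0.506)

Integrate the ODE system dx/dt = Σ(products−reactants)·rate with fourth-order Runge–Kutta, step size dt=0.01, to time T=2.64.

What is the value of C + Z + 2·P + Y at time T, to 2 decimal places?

Value at T = 87.09

Check how each reaction changes W = C + Z + 2·P + Y (weight of products minus weight of reactants):
R1: C + P -> 3 Y: (1·3) − (1·1 + 2·1) = 3 − 3 = 0
R2: Z + P -> 3 Y: (1·3) − (1·1 + 2·1) = 3 − 3 = 0
R3: C -> Z: (1·1) − (1·1) = 1 − 1 = 0
Every reaction leaves W unchanged, so W is conserved and no simulation is needed: W(T) = W(0) = 12.65 + 21.13 + 2·22.48 + 8.35 = 87.09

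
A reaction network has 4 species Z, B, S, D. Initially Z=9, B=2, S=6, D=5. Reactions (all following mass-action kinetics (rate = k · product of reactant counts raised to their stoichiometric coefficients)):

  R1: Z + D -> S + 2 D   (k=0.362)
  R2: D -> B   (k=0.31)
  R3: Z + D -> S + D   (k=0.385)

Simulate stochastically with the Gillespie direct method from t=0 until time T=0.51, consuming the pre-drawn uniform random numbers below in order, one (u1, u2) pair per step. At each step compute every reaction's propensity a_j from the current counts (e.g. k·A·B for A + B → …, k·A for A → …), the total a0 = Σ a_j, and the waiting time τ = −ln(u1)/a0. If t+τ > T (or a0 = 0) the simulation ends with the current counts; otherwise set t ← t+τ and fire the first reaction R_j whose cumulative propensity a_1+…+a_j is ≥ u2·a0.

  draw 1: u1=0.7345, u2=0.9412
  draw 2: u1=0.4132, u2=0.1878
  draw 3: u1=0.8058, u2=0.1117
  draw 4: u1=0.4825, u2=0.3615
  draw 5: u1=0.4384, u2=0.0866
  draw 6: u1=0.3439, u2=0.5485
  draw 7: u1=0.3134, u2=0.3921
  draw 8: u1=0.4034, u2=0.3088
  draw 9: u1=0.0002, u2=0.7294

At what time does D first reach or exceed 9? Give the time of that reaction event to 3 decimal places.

t=0.000: Z=9 B=2 S=6 D=5
Draw 1: a1=16.290, a2=1.550, a3=17.325, a0=35.165; τ=−ln(0.7345)/35.165=0.009 → t=0.009; u2·a0=0.9412·35.165=33.097; a1+a2=17.840 < 33.097 ≤ a1+…+a3=35.165 → R3 fires; Z=8 B=2 S=7 D=5
Draw 2: a1=14.480, a2=1.550, a3=15.400, a0=31.430; τ=−ln(0.4132)/31.430=0.028 → t=0.037; u2·a0=0.1878·31.430=5.903 ≤ a1=14.480 → R1 fires; Z=7 B=2 S=8 D=6
Draw 3: a1=15.204, a2=1.860, a3=16.170, a0=33.234; τ=−ln(0.8058)/33.234=0.006 → t=0.043; u2·a0=0.1117·33.234=3.712 ≤ a1=15.204 → R1 fires; Z=6 B=2 S=9 D=7
Draw 4: a1=15.204, a2=2.170, a3=16.170, a0=33.544; τ=−ln(0.4825)/33.544=0.022 → t=0.065; u2·a0=0.3615·33.544=12.126 ≤ a1=15.204 → R1 fires; Z=5 B=2 S=10 D=8
Draw 5: a1=14.480, a2=2.480, a3=15.400, a0=32.360; τ=−ln(0.4384)/32.360=0.025 → t=0.091; u2·a0=0.0866·32.360=2.802 ≤ a1=14.480 → R1 fires; Z=4 B=2 S=11 D=9
Draw 6: a1=13.032, a2=2.790, a3=13.860, a0=29.682; τ=−ln(0.3439)/29.682=0.036 → t=0.127; u2·a0=0.5485·29.682=16.281; a1+a2=15.822 < 16.281 ≤ a1+…+a3=29.682 → R3 fires; Z=3 B=2 S=12 D=9
Draw 7: a1=9.774, a2=2.790, a3=10.395, a0=22.959; τ=−ln(0.3134)/22.959=0.051 → t=0.177; u2·a0=0.3921·22.959=9.002 ≤ a1=9.774 → R1 fires; Z=2 B=2 S=13 D=10
Draw 8: a1=7.240, a2=3.100, a3=7.700, a0=18.040; τ=−ln(0.4034)/18.040=0.050 → t=0.227; u2·a0=0.3088·18.040=5.571 ≤ a1=7.240 → R1 fires; Z=1 B=2 S=14 D=11
Draw 9: a1=3.982, a2=3.410, a3=4.235, a0=11.627; τ=−ln(0.0002)/11.627=0.733 → t=0.960 > T=0.51: stop.
D first becomes ≥ 9 when it reaches 9 at the event at t=0.091.

Threshold first reached at t = 0.091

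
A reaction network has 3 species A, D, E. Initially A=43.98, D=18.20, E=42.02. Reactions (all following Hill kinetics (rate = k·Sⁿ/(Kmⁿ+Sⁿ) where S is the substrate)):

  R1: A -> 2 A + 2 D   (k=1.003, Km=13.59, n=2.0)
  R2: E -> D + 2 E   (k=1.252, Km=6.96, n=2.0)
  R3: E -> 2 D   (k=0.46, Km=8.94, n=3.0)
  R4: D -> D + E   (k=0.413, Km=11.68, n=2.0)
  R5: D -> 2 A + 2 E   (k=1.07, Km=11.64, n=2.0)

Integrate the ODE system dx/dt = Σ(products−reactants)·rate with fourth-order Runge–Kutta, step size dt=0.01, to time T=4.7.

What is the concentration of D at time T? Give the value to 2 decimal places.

D at T = 32.91

RK4 with dt=0.01: 470 steps to T=4.7. Trajectory (selected grid times):
t=0.00: A=43.98 D=18.20 E=42.02
t=0.52: A=45.27 D=19.86 E=43.38
t=1.04: A=46.59 D=21.50 E=44.79
t=1.57: A=47.97 D=23.17 E=46.26
t=2.09: A=49.36 D=24.80 E=47.73
t=2.61: A=50.77 D=26.43 E=49.23
t=3.13: A=52.19 D=28.05 E=50.76
t=3.66: A=53.67 D=29.69 E=52.33
t=4.18: A=55.13 D=31.30 E=53.89
t=4.70: A=56.61 D=32.91 E=55.46
Read off D at T=4.7: 32.91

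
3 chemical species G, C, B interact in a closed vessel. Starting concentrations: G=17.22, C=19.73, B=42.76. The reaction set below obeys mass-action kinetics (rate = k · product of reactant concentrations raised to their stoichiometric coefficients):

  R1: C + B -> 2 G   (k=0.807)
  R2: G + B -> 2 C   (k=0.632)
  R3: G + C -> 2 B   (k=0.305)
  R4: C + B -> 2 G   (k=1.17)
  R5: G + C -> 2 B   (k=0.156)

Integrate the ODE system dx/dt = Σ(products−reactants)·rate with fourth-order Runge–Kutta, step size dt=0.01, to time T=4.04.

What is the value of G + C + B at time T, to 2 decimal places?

Value at T = 79.71

Check how each reaction changes W = G + C + B (weight of products minus weight of reactants):
R1: C + B -> 2 G: (1·2) − (1·1 + 1·1) = 2 − 2 = 0
R2: G + B -> 2 C: (1·2) − (1·1 + 1·1) = 2 − 2 = 0
R3: G + C -> 2 B: (1·2) − (1·1 + 1·1) = 2 − 2 = 0
R4: C + B -> 2 G: (1·2) − (1·1 + 1·1) = 2 − 2 = 0
R5: G + C -> 2 B: (1·2) − (1·1 + 1·1) = 2 − 2 = 0
Every reaction leaves W unchanged, so W is conserved and no simulation is needed: W(T) = W(0) = 17.22 + 19.73 + 42.76 = 79.71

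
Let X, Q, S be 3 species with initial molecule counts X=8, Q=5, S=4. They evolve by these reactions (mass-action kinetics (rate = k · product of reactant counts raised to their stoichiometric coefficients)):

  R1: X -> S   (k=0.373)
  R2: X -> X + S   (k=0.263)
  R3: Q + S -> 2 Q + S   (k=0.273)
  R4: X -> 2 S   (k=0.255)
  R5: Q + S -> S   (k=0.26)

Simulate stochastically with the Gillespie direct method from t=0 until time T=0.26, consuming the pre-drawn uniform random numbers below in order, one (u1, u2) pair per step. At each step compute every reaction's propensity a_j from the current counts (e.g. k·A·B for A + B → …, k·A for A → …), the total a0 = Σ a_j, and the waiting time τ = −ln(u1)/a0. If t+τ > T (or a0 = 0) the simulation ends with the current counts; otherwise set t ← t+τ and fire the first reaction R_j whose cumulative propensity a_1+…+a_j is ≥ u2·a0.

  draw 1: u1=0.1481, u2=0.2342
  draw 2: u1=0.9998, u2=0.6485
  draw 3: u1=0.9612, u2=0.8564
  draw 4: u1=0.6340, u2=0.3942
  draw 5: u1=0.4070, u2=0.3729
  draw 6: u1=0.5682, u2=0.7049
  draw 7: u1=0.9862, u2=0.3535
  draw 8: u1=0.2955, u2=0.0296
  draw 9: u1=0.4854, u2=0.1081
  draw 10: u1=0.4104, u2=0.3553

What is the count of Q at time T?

Q at T = 6

t=0.000: X=8 Q=5 S=4
Draw 1: a1=2.984, a2=2.104, a3=5.460, a4=2.040, a5=5.200, a0=17.788; τ=−ln(0.1481)/17.788=0.107 → t=0.107; u2·a0=0.2342·17.788=4.166; a1=2.984 < 4.166 ≤ a1+a2=5.088 → R2 fires; X=8 Q=5 S=5
Draw 2: a1=2.984, a2=2.104, a3=6.825, a4=2.040, a5=6.500, a0=20.453; τ=−ln(0.9998)/20.453=0.000 → t=0.107; u2·a0=0.6485·20.453=13.264; a1+…+a3=11.913 < 13.264 ≤ a1+…+a4=13.953 → R4 fires; X=7 Q=5 S=7
Draw 3: a1=2.611, a2=1.841, a3=9.555, a4=1.785, a5=9.100, a0=24.892; τ=−ln(0.9612)/24.892=0.002 → t=0.109; u2·a0=0.8564·24.892=21.318; a1+…+a4=15.792 < 21.318 ≤ a1+…+a5=24.892 → R5 fires; X=7 Q=4 S=7
Draw 4: a1=2.611, a2=1.841, a3=7.644, a4=1.785, a5=7.280, a0=21.161; τ=−ln(0.6340)/21.161=0.022 → t=0.131; u2·a0=0.3942·21.161=8.342; a1+a2=4.452 < 8.342 ≤ a1+…+a3=12.096 → R3 fires; X=7 Q=5 S=7
Draw 5: a1=2.611, a2=1.841, a3=9.555, a4=1.785, a5=9.100, a0=24.892; τ=−ln(0.4070)/24.892=0.036 → t=0.167; u2·a0=0.3729·24.892=9.282; a1+a2=4.452 < 9.282 ≤ a1+…+a3=14.007 → R3 fires; X=7 Q=6 S=7
Draw 6: a1=2.611, a2=1.841, a3=11.466, a4=1.785, a5=10.920, a0=28.623; τ=−ln(0.5682)/28.623=0.020 → t=0.186; u2·a0=0.7049·28.623=20.176; a1+…+a4=17.703 < 20.176 ≤ a1+…+a5=28.623 → R5 fires; X=7 Q=5 S=7
Draw 7: a1=2.611, a2=1.841, a3=9.555, a4=1.785, a5=9.100, a0=24.892; τ=−ln(0.9862)/24.892=0.001 → t=0.187; u2·a0=0.3535·24.892=8.799; a1+a2=4.452 < 8.799 ≤ a1+…+a3=14.007 → R3 fires; X=7 Q=6 S=7
Draw 8: a1=2.611, a2=1.841, a3=11.466, a4=1.785, a5=10.920, a0=28.623; τ=−ln(0.2955)/28.623=0.043 → t=0.230; u2·a0=0.0296·28.623=0.847 ≤ a1=2.611 → R1 fires; X=6 Q=6 S=8
Draw 9: a1=2.238, a2=1.578, a3=13.104, a4=1.530, a5=12.480, a0=30.930; τ=−ln(0.4854)/30.930=0.023 → t=0.253; u2·a0=0.1081·30.930=3.344; a1=2.238 < 3.344 ≤ a1+a2=3.816 → R2 fires; X=6 Q=6 S=9
Draw 10: a1=2.238, a2=1.578, a3=14.742, a4=1.530, a5=14.040, a0=34.128; τ=−ln(0.4104)/34.128=0.026 → t=0.279 > T=0.26: stop.
Read off Q at T=0.26: 6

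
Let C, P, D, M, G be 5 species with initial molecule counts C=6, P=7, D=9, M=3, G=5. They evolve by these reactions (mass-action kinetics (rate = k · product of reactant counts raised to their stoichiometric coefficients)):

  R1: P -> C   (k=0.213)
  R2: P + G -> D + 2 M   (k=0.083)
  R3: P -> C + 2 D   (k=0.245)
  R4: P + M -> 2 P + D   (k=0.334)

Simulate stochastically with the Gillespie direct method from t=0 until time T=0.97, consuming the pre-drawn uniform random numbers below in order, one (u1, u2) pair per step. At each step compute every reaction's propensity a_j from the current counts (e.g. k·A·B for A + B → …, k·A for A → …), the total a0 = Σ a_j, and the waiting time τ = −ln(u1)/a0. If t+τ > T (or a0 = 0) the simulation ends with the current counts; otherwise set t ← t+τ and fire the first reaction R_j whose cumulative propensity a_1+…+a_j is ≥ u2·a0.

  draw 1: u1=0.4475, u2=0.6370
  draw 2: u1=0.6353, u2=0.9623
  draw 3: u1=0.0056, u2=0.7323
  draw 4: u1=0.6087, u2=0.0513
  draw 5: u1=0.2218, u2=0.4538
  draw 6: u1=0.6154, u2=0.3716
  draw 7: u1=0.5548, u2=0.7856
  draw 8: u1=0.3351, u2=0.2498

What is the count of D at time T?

D at T = 15

t=0.000: C=6 P=7 D=9 M=3 G=5
Draw 1: a1=1.491, a2=2.905, a3=1.715, a4=7.014, a0=13.125; τ=−ln(0.4475)/13.125=0.061 → t=0.061; u2·a0=0.6370·13.125=8.361; a1+…+a3=6.111 < 8.361 ≤ a1+…+a4=13.125 → R4 fires; C=6 P=8 D=10 M=2 G=5
Draw 2: a1=1.704, a2=3.320, a3=1.960, a4=5.344, a0=12.328; τ=−ln(0.6353)/12.328=0.037 → t=0.098; u2·a0=0.9623·12.328=11.863; a1+…+a3=6.984 < 11.863 ≤ a1+…+a4=12.328 → R4 fires; C=6 P=9 D=11 M=1 G=5
Draw 3: a1=1.917, a2=3.735, a3=2.205, a4=3.006, a0=10.863; τ=−ln(0.0056)/10.863=0.477 → t=0.575; u2·a0=0.7323·10.863=7.955; a1+…+a3=7.857 < 7.955 ≤ a1+…+a4=10.863 → R4 fires; C=6 P=10 D=12 M=0 G=5
Draw 4: a1=2.130, a2=4.150, a3=2.450, a4=0.000, a0=8.730; τ=−ln(0.6087)/8.730=0.057 → t=0.632; u2·a0=0.0513·8.730=0.448 ≤ a1=2.130 → R1 fires; C=7 P=9 D=12 M=0 G=5
Draw 5: a1=1.917, a2=3.735, a3=2.205, a4=0.000, a0=7.857; τ=−ln(0.2218)/7.857=0.192 → t=0.824; u2·a0=0.4538·7.857=3.566; a1=1.917 < 3.566 ≤ a1+a2=5.652 → R2 fires; C=7 P=8 D=13 M=2 G=4
Draw 6: a1=1.704, a2=2.656, a3=1.960, a4=5.344, a0=11.664; τ=−ln(0.6154)/11.664=0.042 → t=0.866; u2·a0=0.3716·11.664=4.334; a1=1.704 < 4.334 ≤ a1+a2=4.360 → R2 fires; C=7 P=7 D=14 M=4 G=3
Draw 7: a1=1.491, a2=1.743, a3=1.715, a4=9.352, a0=14.301; τ=−ln(0.5548)/14.301=0.041 → t=0.907; u2·a0=0.7856·14.301=11.235; a1+…+a3=4.949 < 11.235 ≤ a1+…+a4=14.301 → R4 fires; C=7 P=8 D=15 M=3 G=3
Draw 8: a1=1.704, a2=1.992, a3=1.960, a4=8.016, a0=13.672; τ=−ln(0.3351)/13.672=0.080 → t=0.987 > T=0.97: stop.
Read off D at T=0.97: 15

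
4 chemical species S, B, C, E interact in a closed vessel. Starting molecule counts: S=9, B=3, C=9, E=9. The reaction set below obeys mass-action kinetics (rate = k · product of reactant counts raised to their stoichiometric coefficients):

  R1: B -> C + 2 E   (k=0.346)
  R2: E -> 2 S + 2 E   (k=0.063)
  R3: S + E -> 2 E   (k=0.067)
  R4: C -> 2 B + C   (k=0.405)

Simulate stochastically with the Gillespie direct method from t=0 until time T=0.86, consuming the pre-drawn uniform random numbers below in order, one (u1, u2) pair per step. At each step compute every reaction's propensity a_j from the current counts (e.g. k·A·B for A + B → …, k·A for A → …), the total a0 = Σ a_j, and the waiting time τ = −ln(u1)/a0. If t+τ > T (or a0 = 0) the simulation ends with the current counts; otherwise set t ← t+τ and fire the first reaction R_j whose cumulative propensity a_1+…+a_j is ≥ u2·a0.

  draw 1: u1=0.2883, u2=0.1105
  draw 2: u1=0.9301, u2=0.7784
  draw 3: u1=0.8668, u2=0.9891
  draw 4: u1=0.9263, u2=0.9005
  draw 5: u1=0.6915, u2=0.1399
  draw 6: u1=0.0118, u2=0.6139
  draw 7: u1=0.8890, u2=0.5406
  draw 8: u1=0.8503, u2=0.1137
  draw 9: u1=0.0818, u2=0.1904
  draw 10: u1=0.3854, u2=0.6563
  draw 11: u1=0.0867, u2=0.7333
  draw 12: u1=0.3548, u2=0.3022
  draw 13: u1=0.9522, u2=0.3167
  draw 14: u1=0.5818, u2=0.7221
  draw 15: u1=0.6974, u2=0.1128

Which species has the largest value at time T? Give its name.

Dominant species at T: E

t=0.000: S=9 B=3 C=9 E=9
Draw 1: a1=1.038, a2=0.567, a3=5.427, a4=3.645, a0=10.677; τ=−ln(0.2883)/10.677=0.116 → t=0.116; u2·a0=0.1105·10.677=1.180; a1=1.038 < 1.180 ≤ a1+a2=1.605 → R2 fires; S=11 B=3 C=9 E=10
Draw 2: a1=1.038, a2=0.630, a3=7.370, a4=3.645, a0=12.683; τ=−ln(0.9301)/12.683=0.006 → t=0.122; u2·a0=0.7784·12.683=9.872; a1+…+a3=9.038 < 9.872 ≤ a1+…+a4=12.683 → R4 fires; S=11 B=5 C=9 E=10
Draw 3: a1=1.730, a2=0.630, a3=7.370, a4=3.645, a0=13.375; τ=−ln(0.8668)/13.375=0.011 → t=0.133; u2·a0=0.9891·13.375=13.229; a1+…+a3=9.730 < 13.229 ≤ a1+…+a4=13.375 → R4 fires; S=11 B=7 C=9 E=10
Draw 4: a1=2.422, a2=0.630, a3=7.370, a4=3.645, a0=14.067; τ=−ln(0.9263)/14.067=0.005 → t=0.138; u2·a0=0.9005·14.067=12.667; a1+…+a3=10.422 < 12.667 ≤ a1+…+a4=14.067 → R4 fires; S=11 B=9 C=9 E=10
Draw 5: a1=3.114, a2=0.630, a3=7.370, a4=3.645, a0=14.759; τ=−ln(0.6915)/14.759=0.025 → t=0.163; u2·a0=0.1399·14.759=2.065 ≤ a1=3.114 → R1 fires; S=11 B=8 C=10 E=12
Draw 6: a1=2.768, a2=0.756, a3=8.844, a4=4.050, a0=16.418; τ=−ln(0.0118)/16.418=0.270 → t=0.434; u2·a0=0.6139·16.418=10.079; a1+a2=3.524 < 10.079 ≤ a1+…+a3=12.368 → R3 fires; S=10 B=8 C=10 E=13
Draw 7: a1=2.768, a2=0.819, a3=8.710, a4=4.050, a0=16.347; τ=−ln(0.8890)/16.347=0.007 → t=0.441; u2·a0=0.5406·16.347=8.837; a1+a2=3.587 < 8.837 ≤ a1+…+a3=12.297 → R3 fires; S=9 B=8 C=10 E=14
Draw 8: a1=2.768, a2=0.882, a3=8.442, a4=4.050, a0=16.142; τ=−ln(0.8503)/16.142=0.010 → t=0.451; u2·a0=0.1137·16.142=1.835 ≤ a1=2.768 → R1 fires; S=9 B=7 C=11 E=16
Draw 9: a1=2.422, a2=1.008, a3=9.648, a4=4.455, a0=17.533; τ=−ln(0.0818)/17.533=0.143 → t=0.594; u2·a0=0.1904·17.533=3.338; a1=2.422 < 3.338 ≤ a1+a2=3.430 → R2 fires; S=11 B=7 C=11 E=17
Draw 10: a1=2.422, a2=1.071, a3=12.529, a4=4.455, a0=20.477; τ=−ln(0.3854)/20.477=0.047 → t=0.640; u2·a0=0.6563·20.477=13.439; a1+a2=3.493 < 13.439 ≤ a1+…+a3=16.022 → R3 fires; S=10 B=7 C=11 E=18
Draw 11: a1=2.422, a2=1.134, a3=12.060, a4=4.455, a0=20.071; τ=−ln(0.0867)/20.071=0.122 → t=0.762; u2·a0=0.7333·20.071=14.718; a1+a2=3.556 < 14.718 ≤ a1+…+a3=15.616 → R3 fires; S=9 B=7 C=11 E=19
Draw 12: a1=2.422, a2=1.197, a3=11.457, a4=4.455, a0=19.531; τ=−ln(0.3548)/19.531=0.053 → t=0.815; u2·a0=0.3022·19.531=5.902; a1+a2=3.619 < 5.902 ≤ a1+…+a3=15.076 → R3 fires; S=8 B=7 C=11 E=20
Draw 13: a1=2.422, a2=1.260, a3=10.720, a4=4.455, a0=18.857; τ=−ln(0.9522)/18.857=0.003 → t=0.818; u2·a0=0.3167·18.857=5.972; a1+a2=3.682 < 5.972 ≤ a1+…+a3=14.402 → R3 fires; S=7 B=7 C=11 E=21
Draw 14: a1=2.422, a2=1.323, a3=9.849, a4=4.455, a0=18.049; τ=−ln(0.5818)/18.049=0.030 → t=0.848; u2·a0=0.7221·18.049=13.033; a1+a2=3.745 < 13.033 ≤ a1+…+a3=13.594 → R3 fires; S=6 B=7 C=11 E=22
Draw 15: a1=2.422, a2=1.386, a3=8.844, a4=4.455, a0=17.107; τ=−ln(0.6974)/17.107=0.021 → t=0.869 > T=0.86: stop.
At T=0.86: S=6 B=7 C=11 E=22; the largest is E.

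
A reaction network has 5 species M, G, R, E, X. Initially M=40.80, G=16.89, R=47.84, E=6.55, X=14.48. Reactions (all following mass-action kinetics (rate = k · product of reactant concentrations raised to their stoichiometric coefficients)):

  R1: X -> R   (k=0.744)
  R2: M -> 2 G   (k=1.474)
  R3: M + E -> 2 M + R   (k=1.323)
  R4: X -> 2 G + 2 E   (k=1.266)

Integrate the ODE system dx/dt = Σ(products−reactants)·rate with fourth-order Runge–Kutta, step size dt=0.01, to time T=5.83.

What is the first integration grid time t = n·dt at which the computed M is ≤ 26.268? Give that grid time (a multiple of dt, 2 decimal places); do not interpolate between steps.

Threshold first reached at t = 0.64

RK4 with dt=0.01: 583 steps to T=5.83. Trajectory (selected grid times):
t=0.00: M=40.80 G=16.89 R=47.84 E=6.55 X=14.48
t=0.63: M=26.46 G=97.37 R=71.03 E=0.30 X=4.08
t=0.64: M=26.17 G=98.24 R=71.17 E=0.30 X=4.00
t=0.65: M=25.89 G=99.11 R=71.30 E=0.30 X=3.92
t=1.30: M=12.10 G=137.75 R=76.08 E=0.18 X=1.06
t=1.94: M=5.31 G=154.34 R=77.40 E=0.12 X=0.29
t=2.59: M=2.22 G=161.42 R=77.78 E=0.08 X=0.08
t=3.24: M=0.90 G=164.30 R=77.89 E=0.06 X=0.02
t=3.89: M=0.36 G=165.45 R=77.93 E=0.05 X=0.01
t=4.53: M=0.15 G=165.91 R=77.94 E=0.05 X=0.00
t=5.18: M=0.06 G=166.10 R=77.94 E=0.05 X=0.00
t=5.83: M=0.02 G=166.17 R=77.95 E=0.04 X=0.00
M(0.63)=26.458 > 26.268 but M(0.64)=26.175 ≤ 26.268, so the first grid time is t=0.64.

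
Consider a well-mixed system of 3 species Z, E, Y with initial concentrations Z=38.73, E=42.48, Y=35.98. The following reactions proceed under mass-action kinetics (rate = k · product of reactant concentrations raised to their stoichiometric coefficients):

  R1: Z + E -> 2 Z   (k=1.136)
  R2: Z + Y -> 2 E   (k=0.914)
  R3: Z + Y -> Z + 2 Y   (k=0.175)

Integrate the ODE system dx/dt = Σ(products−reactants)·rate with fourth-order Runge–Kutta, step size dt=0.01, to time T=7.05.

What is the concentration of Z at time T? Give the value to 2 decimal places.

RK4 with dt=0.01: 705 steps to T=7.05. Trajectory (selected grid times):
t=0.00: Z=38.73 E=42.48 Y=35.98
t=0.78: Z=125.71 E=0.00 Y=0.00
t=1.57: Z=125.71 E=0.00 Y=0.00
t=2.35: Z=125.71 E=0.00 Y=0.00
t=3.13: Z=125.71 E=0.00 Y=0.00
t=3.92: Z=125.71 E=0.00 Y=0.00
t=4.70: Z=125.71 E=0.00 Y=0.00
t=5.48: Z=125.71 E=0.00 Y=0.00
t=6.27: Z=125.71 E=0.00 Y=0.00
t=7.05: Z=125.71 E=0.00 Y=0.00
Read off Z at T=7.05: 125.71

Z at T = 125.71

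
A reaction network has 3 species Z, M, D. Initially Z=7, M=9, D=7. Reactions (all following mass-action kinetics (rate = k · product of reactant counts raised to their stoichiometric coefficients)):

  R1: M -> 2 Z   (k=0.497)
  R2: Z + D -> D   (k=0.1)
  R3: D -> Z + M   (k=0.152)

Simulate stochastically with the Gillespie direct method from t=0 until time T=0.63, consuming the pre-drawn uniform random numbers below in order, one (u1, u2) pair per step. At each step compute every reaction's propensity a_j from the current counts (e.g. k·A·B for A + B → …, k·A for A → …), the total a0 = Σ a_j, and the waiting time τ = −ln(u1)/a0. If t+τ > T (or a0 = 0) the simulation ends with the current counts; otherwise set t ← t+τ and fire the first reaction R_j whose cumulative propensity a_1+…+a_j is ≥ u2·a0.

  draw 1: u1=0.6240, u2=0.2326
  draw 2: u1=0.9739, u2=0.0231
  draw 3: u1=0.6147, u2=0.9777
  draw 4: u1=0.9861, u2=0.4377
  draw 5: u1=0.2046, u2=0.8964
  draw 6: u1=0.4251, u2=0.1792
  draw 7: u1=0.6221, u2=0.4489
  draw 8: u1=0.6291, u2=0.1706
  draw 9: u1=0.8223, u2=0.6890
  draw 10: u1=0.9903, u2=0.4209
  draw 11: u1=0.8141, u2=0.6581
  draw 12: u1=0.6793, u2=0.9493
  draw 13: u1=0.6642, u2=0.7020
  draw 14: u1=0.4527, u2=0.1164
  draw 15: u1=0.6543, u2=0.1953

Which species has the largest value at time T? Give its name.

t=0.000: Z=7 M=9 D=7
Draw 1: a1=4.473, a2=4.900, a3=1.064, a0=10.437; τ=−ln(0.6240)/10.437=0.045 → t=0.045; u2·a0=0.2326·10.437=2.428 ≤ a1=4.473 → R1 fires; Z=9 M=8 D=7
Draw 2: a1=3.976, a2=6.300, a3=1.064, a0=11.340; τ=−ln(0.9739)/11.340=0.002 → t=0.048; u2·a0=0.0231·11.340=0.262 ≤ a1=3.976 → R1 fires; Z=11 M=7 D=7
Draw 3: a1=3.479, a2=7.700, a3=1.064, a0=12.243; τ=−ln(0.6147)/12.243=0.040 → t=0.087; u2·a0=0.9777·12.243=11.970; a1+a2=11.179 < 11.970 ≤ a1+…+a3=12.243 → R3 fires; Z=12 M=8 D=6
Draw 4: a1=3.976, a2=7.200, a3=0.912, a0=12.088; τ=−ln(0.9861)/12.088=0.001 → t=0.088; u2·a0=0.4377·12.088=5.291; a1=3.976 < 5.291 ≤ a1+a2=11.176 → R2 fires; Z=11 M=8 D=6
Draw 5: a1=3.976, a2=6.600, a3=0.912, a0=11.488; τ=−ln(0.2046)/11.488=0.138 → t=0.227; u2·a0=0.8964·11.488=10.298; a1=3.976 < 10.298 ≤ a1+a2=10.576 → R2 fires; Z=10 M=8 D=6
Draw 6: a1=3.976, a2=6.000, a3=0.912, a0=10.888; τ=−ln(0.4251)/10.888=0.079 → t=0.305; u2·a0=0.1792·10.888=1.951 ≤ a1=3.976 → R1 fires; Z=12 M=7 D=6
Draw 7: a1=3.479, a2=7.200, a3=0.912, a0=11.591; τ=−ln(0.6221)/11.591=0.041 → t=0.346; u2·a0=0.4489·11.591=5.203; a1=3.479 < 5.203 ≤ a1+a2=10.679 → R2 fires; Z=11 M=7 D=6
Draw 8: a1=3.479, a2=6.600, a3=0.912, a0=10.991; τ=−ln(0.6291)/10.991=0.042 → t=0.388; u2·a0=0.1706·10.991=1.875 ≤ a1=3.479 → R1 fires; Z=13 M=6 D=6
Draw 9: a1=2.982, a2=7.800, a3=0.912, a0=11.694; τ=−ln(0.8223)/11.694=0.017 → t=0.405; u2·a0=0.6890·11.694=8.057; a1=2.982 < 8.057 ≤ a1+a2=10.782 → R2 fires; Z=12 M=6 D=6
Draw 10: a1=2.982, a2=7.200, a3=0.912, a0=11.094; τ=−ln(0.9903)/11.094=0.001 → t=0.406; u2·a0=0.4209·11.094=4.669; a1=2.982 < 4.669 ≤ a1+a2=10.182 → R2 fires; Z=11 M=6 D=6
Draw 11: a1=2.982, a2=6.600, a3=0.912, a0=10.494; τ=−ln(0.8141)/10.494=0.020 → t=0.425; u2·a0=0.6581·10.494=6.906; a1=2.982 < 6.906 ≤ a1+a2=9.582 → R2 fires; Z=10 M=6 D=6
Draw 12: a1=2.982, a2=6.000, a3=0.912, a0=9.894; τ=−ln(0.6793)/9.894=0.039 → t=0.465; u2·a0=0.9493·9.894=9.392; a1+a2=8.982 < 9.392 ≤ a1+…+a3=9.894 → R3 fires; Z=11 M=7 D=5
Draw 13: a1=3.479, a2=5.500, a3=0.760, a0=9.739; τ=−ln(0.6642)/9.739=0.042 → t=0.507; u2·a0=0.7020·9.739=6.837; a1=3.479 < 6.837 ≤ a1+a2=8.979 → R2 fires; Z=10 M=7 D=5
Draw 14: a1=3.479, a2=5.000, a3=0.760, a0=9.239; τ=−ln(0.4527)/9.239=0.086 → t=0.592; u2·a0=0.1164·9.239=1.075 ≤ a1=3.479 → R1 fires; Z=12 M=6 D=5
Draw 15: a1=2.982, a2=6.000, a3=0.760, a0=9.742; τ=−ln(0.6543)/9.742=0.044 → t=0.636 > T=0.63: stop.
At T=0.63: Z=12 M=6 D=5; the largest is Z.

Dominant species at T: Z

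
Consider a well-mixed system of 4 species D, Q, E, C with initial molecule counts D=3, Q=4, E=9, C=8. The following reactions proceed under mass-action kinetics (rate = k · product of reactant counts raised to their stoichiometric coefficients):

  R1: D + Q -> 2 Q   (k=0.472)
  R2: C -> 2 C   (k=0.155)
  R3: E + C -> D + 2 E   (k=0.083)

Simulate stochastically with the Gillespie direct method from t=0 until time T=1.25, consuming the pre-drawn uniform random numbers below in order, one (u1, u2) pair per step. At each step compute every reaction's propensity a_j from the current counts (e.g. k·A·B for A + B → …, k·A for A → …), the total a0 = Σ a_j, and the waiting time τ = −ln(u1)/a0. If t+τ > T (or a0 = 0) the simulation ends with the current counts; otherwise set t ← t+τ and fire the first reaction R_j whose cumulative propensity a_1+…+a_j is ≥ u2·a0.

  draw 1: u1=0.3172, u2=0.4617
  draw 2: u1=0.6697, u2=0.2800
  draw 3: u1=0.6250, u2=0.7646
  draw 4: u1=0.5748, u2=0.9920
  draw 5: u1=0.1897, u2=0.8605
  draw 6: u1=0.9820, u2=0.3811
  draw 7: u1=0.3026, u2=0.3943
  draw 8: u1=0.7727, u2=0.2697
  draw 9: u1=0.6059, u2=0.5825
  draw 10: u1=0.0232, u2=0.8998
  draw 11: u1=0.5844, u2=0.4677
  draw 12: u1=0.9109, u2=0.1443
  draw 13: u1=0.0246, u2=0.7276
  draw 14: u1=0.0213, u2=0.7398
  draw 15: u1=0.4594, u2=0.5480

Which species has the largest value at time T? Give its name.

Dominant species at T: E

t=0.000: D=3 Q=4 E=9 C=8
Draw 1: a1=5.664, a2=1.240, a3=5.976, a0=12.880; τ=−ln(0.3172)/12.880=0.089 → t=0.089; u2·a0=0.4617·12.880=5.947; a1=5.664 < 5.947 ≤ a1+a2=6.904 → R2 fires; D=3 Q=4 E=9 C=9
Draw 2: a1=5.664, a2=1.395, a3=6.723, a0=13.782; τ=−ln(0.6697)/13.782=0.029 → t=0.118; u2·a0=0.2800·13.782=3.859 ≤ a1=5.664 → R1 fires; D=2 Q=5 E=9 C=9
Draw 3: a1=4.720, a2=1.395, a3=6.723, a0=12.838; τ=−ln(0.6250)/12.838=0.037 → t=0.155; u2·a0=0.7646·12.838=9.816; a1+a2=6.115 < 9.816 ≤ a1+…+a3=12.838 → R3 fires; D=3 Q=5 E=10 C=8
Draw 4: a1=7.080, a2=1.240, a3=6.640, a0=14.960; τ=−ln(0.5748)/14.960=0.037 → t=0.192; u2·a0=0.9920·14.960=14.840; a1+a2=8.320 < 14.840 ≤ a1+…+a3=14.960 → R3 fires; D=4 Q=5 E=11 C=7
Draw 5: a1=9.440, a2=1.085, a3=6.391, a0=16.916; τ=−ln(0.1897)/16.916=0.098 → t=0.290; u2·a0=0.8605·16.916=14.556; a1+a2=10.525 < 14.556 ≤ a1+…+a3=16.916 → R3 fires; D=5 Q=5 E=12 C=6
Draw 6: a1=11.800, a2=0.930, a3=5.976, a0=18.706; τ=−ln(0.9820)/18.706=0.001 → t=0.291; u2·a0=0.3811·18.706=7.129 ≤ a1=11.800 → R1 fires; D=4 Q=6 E=12 C=6
Draw 7: a1=11.328, a2=0.930, a3=5.976, a0=18.234; τ=−ln(0.3026)/18.234=0.066 → t=0.357; u2·a0=0.3943·18.234=7.190 ≤ a1=11.328 → R1 fires; D=3 Q=7 E=12 C=6
Draw 8: a1=9.912, a2=0.930, a3=5.976, a0=16.818; τ=−ln(0.7727)/16.818=0.015 → t=0.372; u2·a0=0.2697·16.818=4.536 ≤ a1=9.912 → R1 fires; D=2 Q=8 E=12 C=6
Draw 9: a1=7.552, a2=0.930, a3=5.976, a0=14.458; τ=−ln(0.6059)/14.458=0.035 → t=0.407; u2·a0=0.5825·14.458=8.422; a1=7.552 < 8.422 ≤ a1+a2=8.482 → R2 fires; D=2 Q=8 E=12 C=7
Draw 10: a1=7.552, a2=1.085, a3=6.972, a0=15.609; τ=−ln(0.0232)/15.609=0.241 → t=0.648; u2·a0=0.8998·15.609=14.045; a1+a2=8.637 < 14.045 ≤ a1+…+a3=15.609 → R3 fires; D=3 Q=8 E=13 C=6
Draw 11: a1=11.328, a2=0.930, a3=6.474, a0=18.732; τ=−ln(0.5844)/18.732=0.029 → t=0.676; u2·a0=0.4677·18.732=8.761 ≤ a1=11.328 → R1 fires; D=2 Q=9 E=13 C=6
Draw 12: a1=8.496, a2=0.930, a3=6.474, a0=15.900; τ=−ln(0.9109)/15.900=0.006 → t=0.682; u2·a0=0.1443·15.900=2.294 ≤ a1=8.496 → R1 fires; D=1 Q=10 E=13 C=6
Draw 13: a1=4.720, a2=0.930, a3=6.474, a0=12.124; τ=−ln(0.0246)/12.124=0.306 → t=0.988; u2·a0=0.7276·12.124=8.821; a1+a2=5.650 < 8.821 ≤ a1+…+a3=12.124 → R3 fires; D=2 Q=10 E=14 C=5
Draw 14: a1=9.440, a2=0.775, a3=5.810, a0=16.025; τ=−ln(0.0213)/16.025=0.240 → t=1.228; u2·a0=0.7398·16.025=11.855; a1+a2=10.215 < 11.855 ≤ a1+…+a3=16.025 → R3 fires; D=3 Q=10 E=15 C=4
Draw 15: a1=14.160, a2=0.620, a3=4.980, a0=19.760; τ=−ln(0.4594)/19.760=0.039 → t=1.267 > T=1.25: stop.
At T=1.25: D=3 Q=10 E=15 C=4; the largest is E.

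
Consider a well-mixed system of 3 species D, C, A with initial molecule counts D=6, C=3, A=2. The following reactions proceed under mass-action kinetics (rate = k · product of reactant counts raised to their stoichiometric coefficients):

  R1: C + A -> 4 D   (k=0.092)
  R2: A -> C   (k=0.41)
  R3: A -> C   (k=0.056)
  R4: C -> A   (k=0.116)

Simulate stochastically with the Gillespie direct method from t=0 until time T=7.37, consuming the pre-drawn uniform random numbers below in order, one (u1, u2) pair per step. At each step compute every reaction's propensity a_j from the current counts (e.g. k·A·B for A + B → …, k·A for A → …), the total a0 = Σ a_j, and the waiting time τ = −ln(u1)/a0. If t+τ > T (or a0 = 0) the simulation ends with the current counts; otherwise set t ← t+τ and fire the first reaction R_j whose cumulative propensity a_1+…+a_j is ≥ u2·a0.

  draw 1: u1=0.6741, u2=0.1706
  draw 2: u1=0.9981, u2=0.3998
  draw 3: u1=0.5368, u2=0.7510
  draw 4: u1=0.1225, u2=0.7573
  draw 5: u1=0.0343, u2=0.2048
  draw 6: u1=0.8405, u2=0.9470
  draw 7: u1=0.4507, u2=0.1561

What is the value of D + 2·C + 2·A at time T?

Value at T = 16

Check how each reaction changes W = D + 2·C + 2·A (weight of products minus weight of reactants):
R1: C + A -> 4 D: (1·4) − (2·1 + 2·1) = 4 − 4 = 0
R2: A -> C: (2·1) − (2·1) = 2 − 2 = 0
R3: A -> C: (2·1) − (2·1) = 2 − 2 = 0
R4: C -> A: (2·1) − (2·1) = 2 − 2 = 0
Every reaction leaves W unchanged, so W is conserved and no simulation is needed: W(T) = W(0) = 6 + 2·3 + 2·2 = 16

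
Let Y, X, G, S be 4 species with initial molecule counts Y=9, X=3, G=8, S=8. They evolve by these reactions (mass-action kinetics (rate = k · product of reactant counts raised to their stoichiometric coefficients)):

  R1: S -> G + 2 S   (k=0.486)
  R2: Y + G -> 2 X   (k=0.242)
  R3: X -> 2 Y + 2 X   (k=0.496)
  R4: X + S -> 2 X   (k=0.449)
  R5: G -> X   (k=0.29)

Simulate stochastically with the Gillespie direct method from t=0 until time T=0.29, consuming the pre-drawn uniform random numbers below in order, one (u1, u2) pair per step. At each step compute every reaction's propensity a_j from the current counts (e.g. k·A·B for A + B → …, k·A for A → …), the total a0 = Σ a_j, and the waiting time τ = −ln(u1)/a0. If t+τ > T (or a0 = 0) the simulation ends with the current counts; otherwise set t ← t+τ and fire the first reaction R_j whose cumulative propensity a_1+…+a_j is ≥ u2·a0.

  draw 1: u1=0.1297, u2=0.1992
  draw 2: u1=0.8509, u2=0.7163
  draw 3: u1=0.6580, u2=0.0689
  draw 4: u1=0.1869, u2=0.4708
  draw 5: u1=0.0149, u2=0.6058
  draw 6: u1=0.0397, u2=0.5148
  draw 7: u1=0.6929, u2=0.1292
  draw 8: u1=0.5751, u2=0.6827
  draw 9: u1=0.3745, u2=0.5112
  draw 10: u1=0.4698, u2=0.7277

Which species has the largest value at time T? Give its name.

Dominant species at T: X

t=0.000: Y=9 X=3 G=8 S=8
Draw 1: a1=3.888, a2=17.424, a3=1.488, a4=10.776, a5=2.320, a0=35.896; τ=−ln(0.1297)/35.896=0.057 → t=0.057; u2·a0=0.1992·35.896=7.150; a1=3.888 < 7.150 ≤ a1+a2=21.312 → R2 fires; Y=8 X=5 G=7 S=8
Draw 2: a1=3.888, a2=13.552, a3=2.480, a4=17.960, a5=2.030, a0=39.910; τ=−ln(0.8509)/39.910=0.004 → t=0.061; u2·a0=0.7163·39.910=28.588; a1+…+a3=19.920 < 28.588 ≤ a1+…+a4=37.880 → R4 fires; Y=8 X=6 G=7 S=7
Draw 3: a1=3.402, a2=13.552, a3=2.976, a4=18.858, a5=2.030, a0=40.818; τ=−ln(0.6580)/40.818=0.010 → t=0.071; u2·a0=0.0689·40.818=2.812 ≤ a1=3.402 → R1 fires; Y=8 X=6 G=8 S=8
Draw 4: a1=3.888, a2=15.488, a3=2.976, a4=21.552, a5=2.320, a0=46.224; τ=−ln(0.1869)/46.224=0.036 → t=0.107; u2·a0=0.4708·46.224=21.762; a1+a2=19.376 < 21.762 ≤ a1+…+a3=22.352 → R3 fires; Y=10 X=7 G=8 S=8
Draw 5: a1=3.888, a2=19.360, a3=3.472, a4=25.144, a5=2.320, a0=54.184; τ=−ln(0.0149)/54.184=0.078 → t=0.185; u2·a0=0.6058·54.184=32.825; a1+…+a3=26.720 < 32.825 ≤ a1+…+a4=51.864 → R4 fires; Y=10 X=8 G=8 S=7
Draw 6: a1=3.402, a2=19.360, a3=3.968, a4=25.144, a5=2.320, a0=54.194; τ=−ln(0.0397)/54.194=0.060 → t=0.245; u2·a0=0.5148·54.194=27.899; a1+…+a3=26.730 < 27.899 ≤ a1+…+a4=51.874 → R4 fires; Y=10 X=9 G=8 S=6
Draw 7: a1=2.916, a2=19.360, a3=4.464, a4=24.246, a5=2.320, a0=53.306; τ=−ln(0.6929)/53.306=0.007 → t=0.252; u2·a0=0.1292·53.306=6.887; a1=2.916 < 6.887 ≤ a1+a2=22.276 → R2 fires; Y=9 X=11 G=7 S=6
Draw 8: a1=2.916, a2=15.246, a3=5.456, a4=29.634, a5=2.030, a0=55.282; τ=−ln(0.5751)/55.282=0.010 → t=0.262; u2·a0=0.6827·55.282=37.741; a1+…+a3=23.618 < 37.741 ≤ a1+…+a4=53.252 → R4 fires; Y=9 X=12 G=7 S=5
Draw 9: a1=2.430, a2=15.246, a3=5.952, a4=26.940, a5=2.030, a0=52.598; τ=−ln(0.3745)/52.598=0.019 → t=0.280; u2·a0=0.5112·52.598=26.888; a1+…+a3=23.628 < 26.888 ≤ a1+…+a4=50.568 → R4 fires; Y=9 X=13 G=7 S=4
Draw 10: a1=1.944, a2=15.246, a3=6.448, a4=23.348, a5=2.030, a0=49.016; τ=−ln(0.4698)/49.016=0.015 → t=0.296 > T=0.29: stop.
At T=0.29: Y=9 X=13 G=7 S=4; the largest is X.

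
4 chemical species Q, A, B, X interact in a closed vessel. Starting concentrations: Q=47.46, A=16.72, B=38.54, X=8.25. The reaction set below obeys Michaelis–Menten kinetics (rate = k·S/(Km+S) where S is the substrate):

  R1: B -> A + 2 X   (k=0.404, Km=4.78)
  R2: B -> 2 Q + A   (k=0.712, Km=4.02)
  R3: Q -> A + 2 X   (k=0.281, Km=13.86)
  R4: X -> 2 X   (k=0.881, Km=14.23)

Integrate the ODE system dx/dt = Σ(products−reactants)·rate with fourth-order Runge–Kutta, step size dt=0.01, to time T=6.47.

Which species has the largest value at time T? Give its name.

Dominant species at T: Q

RK4 with dt=0.01: 647 steps to T=6.47. Trajectory (selected grid times):
t=0.00: Q=47.46 A=16.72 B=38.54 X=8.25
t=0.72: Q=48.23 A=17.60 B=37.82 X=9.32
t=1.44: Q=49.00 A=18.48 B=37.10 X=10.41
t=2.16: Q=49.77 A=19.35 B=36.38 X=11.52
t=2.88: Q=50.53 A=20.23 B=35.66 X=12.64
t=3.59: Q=51.28 A=21.09 B=34.95 X=13.76
t=4.31: Q=52.04 A=21.97 B=34.24 X=14.91
t=5.03: Q=52.80 A=22.84 B=33.52 X=16.07
t=5.75: Q=53.55 A=23.71 B=32.81 X=17.24
t=6.47: Q=54.30 A=24.58 B=32.10 X=18.42
At T=6.47: Q=54.30 A=24.58 B=32.10 X=18.42; the largest is Q.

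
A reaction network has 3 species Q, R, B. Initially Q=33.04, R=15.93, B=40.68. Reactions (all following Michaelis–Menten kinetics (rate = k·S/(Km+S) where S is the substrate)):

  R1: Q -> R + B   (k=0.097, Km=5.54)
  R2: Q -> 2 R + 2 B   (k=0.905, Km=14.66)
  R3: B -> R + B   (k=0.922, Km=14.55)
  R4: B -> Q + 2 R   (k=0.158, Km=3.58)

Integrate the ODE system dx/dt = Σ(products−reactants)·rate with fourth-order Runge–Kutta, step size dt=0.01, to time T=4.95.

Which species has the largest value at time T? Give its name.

RK4 with dt=0.01: 495 steps to T=4.95. Trajectory (selected grid times):
t=0.00: Q=33.04 R=15.93 B=40.68
t=0.55: Q=32.73 R=17.20 B=41.33
t=1.10: Q=32.42 R=18.47 B=41.99
t=1.65: Q=32.11 R=19.73 B=42.64
t=2.20: Q=31.81 R=21.00 B=43.28
t=2.75: Q=31.50 R=22.27 B=43.93
t=3.30: Q=31.20 R=23.53 B=44.57
t=3.85: Q=30.89 R=24.80 B=45.21
t=4.40: Q=30.59 R=26.06 B=45.85
t=4.95: Q=30.29 R=27.33 B=46.49
At T=4.95: Q=30.29 R=27.33 B=46.49; the largest is B.

Dominant species at T: B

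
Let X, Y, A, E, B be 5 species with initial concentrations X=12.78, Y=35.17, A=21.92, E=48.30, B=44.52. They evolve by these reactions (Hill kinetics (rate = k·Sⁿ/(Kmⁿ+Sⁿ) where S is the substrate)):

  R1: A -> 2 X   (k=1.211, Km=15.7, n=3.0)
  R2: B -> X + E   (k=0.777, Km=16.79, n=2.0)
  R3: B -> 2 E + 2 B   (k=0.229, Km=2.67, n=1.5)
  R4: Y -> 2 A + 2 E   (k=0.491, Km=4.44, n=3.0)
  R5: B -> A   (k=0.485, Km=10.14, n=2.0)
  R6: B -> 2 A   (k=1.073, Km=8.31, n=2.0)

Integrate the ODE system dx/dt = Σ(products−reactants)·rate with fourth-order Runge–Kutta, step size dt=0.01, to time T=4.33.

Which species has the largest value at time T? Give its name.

RK4 with dt=0.01: 433 steps to T=4.33. Trajectory (selected grid times):
t=0.00: X=12.78 Y=35.17 A=21.92 E=48.30 B=44.52
t=0.48: X=13.97 Y=34.93 A=23.17 E=49.31 B=43.58
t=0.96: X=15.20 Y=34.70 A=24.40 E=50.32 B=42.65
t=1.44: X=16.46 Y=34.46 A=25.62 E=51.33 B=41.72
t=1.92: X=17.73 Y=34.23 A=26.82 E=52.34 B=40.80
t=2.41: X=19.06 Y=33.99 A=28.03 E=53.36 B=39.85
t=2.89: X=20.37 Y=33.75 A=29.21 E=54.37 B=38.93
t=3.37: X=21.70 Y=33.52 A=30.38 E=55.37 B=38.02
t=3.85: X=23.04 Y=33.28 A=31.53 E=56.36 B=37.11
t=4.33: X=24.38 Y=33.05 A=32.68 E=57.36 B=36.20
At T=4.33: X=24.38 Y=33.05 A=32.68 E=57.36 B=36.20; the largest is E.

Dominant species at T: E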